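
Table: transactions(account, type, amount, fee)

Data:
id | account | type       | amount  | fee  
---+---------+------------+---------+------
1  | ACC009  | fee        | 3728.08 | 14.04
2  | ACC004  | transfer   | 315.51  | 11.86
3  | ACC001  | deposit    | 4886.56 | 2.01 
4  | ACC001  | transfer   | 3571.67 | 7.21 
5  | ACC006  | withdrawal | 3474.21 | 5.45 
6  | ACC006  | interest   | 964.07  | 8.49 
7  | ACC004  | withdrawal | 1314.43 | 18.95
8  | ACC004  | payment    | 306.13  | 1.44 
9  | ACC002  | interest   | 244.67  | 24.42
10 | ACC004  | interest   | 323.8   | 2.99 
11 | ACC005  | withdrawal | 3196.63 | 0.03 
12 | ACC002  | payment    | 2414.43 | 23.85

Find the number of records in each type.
SELECT type, COUNT(*) as count
FROM transactions
GROUP BY type

Result:
  deposit: 1
  fee: 1
  interest: 3
  payment: 2
  transfer: 2
  withdrawal: 3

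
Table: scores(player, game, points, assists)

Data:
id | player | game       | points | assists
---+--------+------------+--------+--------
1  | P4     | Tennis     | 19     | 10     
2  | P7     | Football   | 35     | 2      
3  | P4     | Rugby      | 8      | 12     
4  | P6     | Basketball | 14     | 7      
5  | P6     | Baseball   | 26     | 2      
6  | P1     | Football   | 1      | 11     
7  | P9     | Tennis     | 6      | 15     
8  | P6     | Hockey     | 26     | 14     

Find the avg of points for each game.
SELECT game, AVG(points) as result
FROM scores
GROUP BY game

Result:
  Baseball: 26.00
  Basketball: 14.00
  Football: 18.00
  Hockey: 26.00
  Rugby: 8.00
  Tennis: 12.50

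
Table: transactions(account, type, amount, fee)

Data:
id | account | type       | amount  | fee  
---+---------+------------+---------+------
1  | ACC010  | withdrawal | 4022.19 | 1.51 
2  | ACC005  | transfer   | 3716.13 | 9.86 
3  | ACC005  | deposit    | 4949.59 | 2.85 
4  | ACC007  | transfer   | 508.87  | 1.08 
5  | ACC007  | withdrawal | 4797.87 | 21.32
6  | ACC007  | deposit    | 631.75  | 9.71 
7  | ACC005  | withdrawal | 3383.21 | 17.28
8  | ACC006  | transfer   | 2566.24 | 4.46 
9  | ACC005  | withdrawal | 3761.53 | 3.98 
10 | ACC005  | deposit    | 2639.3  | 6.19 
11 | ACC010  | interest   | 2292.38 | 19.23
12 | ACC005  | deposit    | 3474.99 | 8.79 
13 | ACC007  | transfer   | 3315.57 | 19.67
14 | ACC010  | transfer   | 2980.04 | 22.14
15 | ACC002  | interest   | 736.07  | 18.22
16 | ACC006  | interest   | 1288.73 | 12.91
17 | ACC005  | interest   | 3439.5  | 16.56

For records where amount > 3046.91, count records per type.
SELECT type, COUNT(*)
FROM transactions
WHERE amount > 3046.91
GROUP BY type

Note: WHERE filters rows before grouping.

Result:
  deposit: 2
  interest: 1
  transfer: 2
  withdrawal: 4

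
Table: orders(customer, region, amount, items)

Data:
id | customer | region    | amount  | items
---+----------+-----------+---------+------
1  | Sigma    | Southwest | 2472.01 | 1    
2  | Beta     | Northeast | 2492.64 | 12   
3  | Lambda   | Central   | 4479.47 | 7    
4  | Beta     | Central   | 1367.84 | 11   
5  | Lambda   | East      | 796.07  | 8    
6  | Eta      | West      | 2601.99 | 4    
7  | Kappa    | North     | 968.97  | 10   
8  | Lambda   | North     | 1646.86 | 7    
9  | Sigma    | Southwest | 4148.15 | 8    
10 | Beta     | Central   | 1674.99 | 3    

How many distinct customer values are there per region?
SELECT region, COUNT(DISTINCT customer)
FROM orders
GROUP BY region

Result:
  Central: 2 distinct
  East: 1 distinct
  North: 2 distinct
  Northeast: 1 distinct
  Southwest: 1 distinct
  West: 1 distinct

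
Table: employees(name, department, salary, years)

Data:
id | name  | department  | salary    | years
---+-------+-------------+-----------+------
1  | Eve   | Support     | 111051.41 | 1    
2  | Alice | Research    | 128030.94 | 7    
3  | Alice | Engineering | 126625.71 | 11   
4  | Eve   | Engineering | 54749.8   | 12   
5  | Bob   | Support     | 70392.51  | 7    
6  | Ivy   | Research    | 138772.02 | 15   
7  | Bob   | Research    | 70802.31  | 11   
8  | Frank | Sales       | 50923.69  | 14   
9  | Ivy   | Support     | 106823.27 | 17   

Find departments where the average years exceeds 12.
SELECT department, AVG(years)
FROM employees
GROUP BY department
HAVING AVG(years) > 12

Result:
  Sales: avg=14.00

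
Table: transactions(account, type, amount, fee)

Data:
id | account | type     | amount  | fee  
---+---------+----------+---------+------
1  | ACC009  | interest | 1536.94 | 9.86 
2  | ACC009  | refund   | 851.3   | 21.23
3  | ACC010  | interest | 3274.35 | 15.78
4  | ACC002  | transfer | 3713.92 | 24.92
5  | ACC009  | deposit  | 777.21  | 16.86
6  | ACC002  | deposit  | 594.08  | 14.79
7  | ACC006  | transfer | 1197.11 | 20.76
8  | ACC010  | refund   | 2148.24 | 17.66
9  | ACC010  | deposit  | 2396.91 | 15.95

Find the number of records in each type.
SELECT type, COUNT(*) as count
FROM transactions
GROUP BY type

Result:
  deposit: 3
  interest: 2
  refund: 2
  transfer: 2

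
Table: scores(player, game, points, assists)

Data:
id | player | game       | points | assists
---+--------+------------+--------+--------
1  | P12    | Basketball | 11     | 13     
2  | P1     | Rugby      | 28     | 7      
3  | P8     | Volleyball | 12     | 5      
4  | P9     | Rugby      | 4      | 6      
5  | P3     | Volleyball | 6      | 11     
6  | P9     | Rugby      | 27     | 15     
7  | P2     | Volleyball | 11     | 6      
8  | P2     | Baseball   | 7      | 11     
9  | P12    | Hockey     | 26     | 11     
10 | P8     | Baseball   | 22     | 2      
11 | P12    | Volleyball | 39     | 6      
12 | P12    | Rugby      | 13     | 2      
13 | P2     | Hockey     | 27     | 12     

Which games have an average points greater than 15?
SELECT game, AVG(points)
FROM scores
GROUP BY game
HAVING AVG(points) > 15

Result:
  Hockey: avg=26.50
  Rugby: avg=18.00
  Volleyball: avg=17.00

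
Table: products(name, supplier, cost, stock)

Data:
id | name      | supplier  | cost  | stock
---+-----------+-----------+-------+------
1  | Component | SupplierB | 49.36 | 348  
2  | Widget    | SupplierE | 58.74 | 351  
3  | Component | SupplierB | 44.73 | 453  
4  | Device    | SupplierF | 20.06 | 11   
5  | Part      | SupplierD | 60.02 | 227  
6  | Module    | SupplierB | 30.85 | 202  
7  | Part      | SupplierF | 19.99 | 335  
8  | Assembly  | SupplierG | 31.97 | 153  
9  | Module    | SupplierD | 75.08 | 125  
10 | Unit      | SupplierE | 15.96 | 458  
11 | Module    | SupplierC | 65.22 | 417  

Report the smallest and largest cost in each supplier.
SELECT supplier, MIN(cost), MAX(cost)
FROM products
GROUP BY supplier

Result:
  SupplierB: min=30.85, max=49.36
  SupplierC: min=65.22, max=65.22
  SupplierD: min=60.02, max=75.08
  SupplierE: min=15.96, max=58.74
  SupplierF: min=19.99, max=20.06
  SupplierG: min=31.97, max=31.97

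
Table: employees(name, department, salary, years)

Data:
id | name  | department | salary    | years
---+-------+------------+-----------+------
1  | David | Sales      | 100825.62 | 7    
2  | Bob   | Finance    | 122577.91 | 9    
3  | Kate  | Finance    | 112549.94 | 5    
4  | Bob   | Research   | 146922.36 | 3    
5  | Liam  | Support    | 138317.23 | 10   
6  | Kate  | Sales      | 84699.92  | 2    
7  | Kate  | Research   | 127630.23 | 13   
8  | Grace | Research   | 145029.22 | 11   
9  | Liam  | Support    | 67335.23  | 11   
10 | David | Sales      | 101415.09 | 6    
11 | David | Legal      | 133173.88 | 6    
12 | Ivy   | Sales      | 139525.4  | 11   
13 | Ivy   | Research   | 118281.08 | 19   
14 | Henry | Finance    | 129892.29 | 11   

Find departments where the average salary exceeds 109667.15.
SELECT department, AVG(salary)
FROM employees
GROUP BY department
HAVING AVG(salary) > 109667.15

Result:
  Finance: avg=121673.38
  Legal: avg=133173.88
  Research: avg=134465.72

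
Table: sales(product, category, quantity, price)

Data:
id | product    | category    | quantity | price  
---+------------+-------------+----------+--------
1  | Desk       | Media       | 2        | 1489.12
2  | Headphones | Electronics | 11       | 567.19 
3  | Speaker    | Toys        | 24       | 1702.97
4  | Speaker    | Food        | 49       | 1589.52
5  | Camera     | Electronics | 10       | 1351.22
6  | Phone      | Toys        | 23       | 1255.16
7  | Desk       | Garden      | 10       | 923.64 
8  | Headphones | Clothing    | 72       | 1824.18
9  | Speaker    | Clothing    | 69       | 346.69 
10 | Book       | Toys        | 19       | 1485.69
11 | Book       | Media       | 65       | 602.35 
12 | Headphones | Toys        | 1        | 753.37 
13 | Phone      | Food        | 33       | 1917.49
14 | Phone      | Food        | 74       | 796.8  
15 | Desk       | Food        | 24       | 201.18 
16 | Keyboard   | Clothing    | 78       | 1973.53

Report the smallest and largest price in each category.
SELECT category, MIN(price), MAX(price)
FROM sales
GROUP BY category

Result:
  Clothing: min=346.69, max=1973.53
  Electronics: min=567.19, max=1351.22
  Food: min=201.18, max=1917.49
  Garden: min=923.64, max=923.64
  Media: min=602.35, max=1489.12
  Toys: min=753.37, max=1702.97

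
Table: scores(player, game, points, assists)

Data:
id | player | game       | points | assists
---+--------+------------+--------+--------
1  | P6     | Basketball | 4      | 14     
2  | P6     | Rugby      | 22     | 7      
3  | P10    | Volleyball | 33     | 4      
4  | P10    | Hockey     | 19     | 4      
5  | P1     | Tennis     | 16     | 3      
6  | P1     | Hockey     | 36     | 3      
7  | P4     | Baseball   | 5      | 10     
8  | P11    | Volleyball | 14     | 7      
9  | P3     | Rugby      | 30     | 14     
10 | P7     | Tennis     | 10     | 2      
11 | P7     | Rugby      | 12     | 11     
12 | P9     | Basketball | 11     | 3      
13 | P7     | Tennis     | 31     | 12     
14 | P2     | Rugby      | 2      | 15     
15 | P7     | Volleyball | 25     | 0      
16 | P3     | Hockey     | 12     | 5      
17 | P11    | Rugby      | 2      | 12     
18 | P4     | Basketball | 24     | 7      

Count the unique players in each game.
SELECT game, COUNT(DISTINCT player)
FROM scores
GROUP BY game

Result:
  Baseball: 1 distinct
  Basketball: 3 distinct
  Hockey: 3 distinct
  Rugby: 5 distinct
  Tennis: 2 distinct
  Volleyball: 3 distinct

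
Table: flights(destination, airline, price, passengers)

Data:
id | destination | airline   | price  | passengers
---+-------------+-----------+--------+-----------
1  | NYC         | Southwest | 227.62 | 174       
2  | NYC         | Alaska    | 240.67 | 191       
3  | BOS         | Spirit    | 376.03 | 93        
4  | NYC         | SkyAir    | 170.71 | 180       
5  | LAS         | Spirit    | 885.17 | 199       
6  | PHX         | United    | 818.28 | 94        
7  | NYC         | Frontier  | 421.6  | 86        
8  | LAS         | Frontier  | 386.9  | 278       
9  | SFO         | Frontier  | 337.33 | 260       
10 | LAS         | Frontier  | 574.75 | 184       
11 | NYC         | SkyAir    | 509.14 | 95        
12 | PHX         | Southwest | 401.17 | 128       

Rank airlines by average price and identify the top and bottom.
SELECT airline, AVG(price)
FROM flights
GROUP BY airline
ORDER BY AVG(price)

All groups:
  Alaska: 240.67
  Southwest: 314.40
  SkyAir: 339.93
  Frontier: 430.15
  Spirit: 630.60
  United: 818.28

Highest: United (818.28)
Lowest: Alaska (240.67)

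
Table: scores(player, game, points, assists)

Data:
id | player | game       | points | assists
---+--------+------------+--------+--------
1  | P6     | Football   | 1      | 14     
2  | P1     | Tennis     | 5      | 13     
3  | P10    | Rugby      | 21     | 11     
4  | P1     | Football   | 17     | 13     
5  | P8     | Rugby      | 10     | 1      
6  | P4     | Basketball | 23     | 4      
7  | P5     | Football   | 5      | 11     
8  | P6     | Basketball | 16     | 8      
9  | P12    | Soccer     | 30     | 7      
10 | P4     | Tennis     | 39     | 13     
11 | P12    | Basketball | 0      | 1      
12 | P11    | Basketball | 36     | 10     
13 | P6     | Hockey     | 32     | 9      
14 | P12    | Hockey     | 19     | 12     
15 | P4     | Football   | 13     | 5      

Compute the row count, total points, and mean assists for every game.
SELECT game,
       COUNT(*) as cnt,
       SUM(points) as total_points,
       AVG(assists) as avg_assists
FROM scores
GROUP BY game

Result:
  Basketball: 4 records, 75 total points, 5.75 avg assists
  Football: 4 records, 36 total points, 10.75 avg assists
  Hockey: 2 records, 51 total points, 10.50 avg assists
  Rugby: 2 records, 31 total points, 6.00 avg assists
  Soccer: 1 records, 30 total points, 7.00 avg assists
  Tennis: 2 records, 44 total points, 13.00 avg assists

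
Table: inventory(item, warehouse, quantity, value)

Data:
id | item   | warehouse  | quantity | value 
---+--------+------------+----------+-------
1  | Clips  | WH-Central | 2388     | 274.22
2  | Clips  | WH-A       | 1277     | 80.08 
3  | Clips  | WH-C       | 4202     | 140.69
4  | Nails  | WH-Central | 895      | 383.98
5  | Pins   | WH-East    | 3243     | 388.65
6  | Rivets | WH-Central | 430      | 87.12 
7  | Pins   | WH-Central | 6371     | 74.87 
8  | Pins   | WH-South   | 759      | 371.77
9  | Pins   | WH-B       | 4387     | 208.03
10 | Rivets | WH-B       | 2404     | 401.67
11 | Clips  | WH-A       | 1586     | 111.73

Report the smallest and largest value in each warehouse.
SELECT warehouse, MIN(value), MAX(value)
FROM inventory
GROUP BY warehouse

Result:
  WH-A: min=80.08, max=111.73
  WH-B: min=208.03, max=401.67
  WH-C: min=140.69, max=140.69
  WH-Central: min=74.87, max=383.98
  WH-East: min=388.65, max=388.65
  WH-South: min=371.77, max=371.77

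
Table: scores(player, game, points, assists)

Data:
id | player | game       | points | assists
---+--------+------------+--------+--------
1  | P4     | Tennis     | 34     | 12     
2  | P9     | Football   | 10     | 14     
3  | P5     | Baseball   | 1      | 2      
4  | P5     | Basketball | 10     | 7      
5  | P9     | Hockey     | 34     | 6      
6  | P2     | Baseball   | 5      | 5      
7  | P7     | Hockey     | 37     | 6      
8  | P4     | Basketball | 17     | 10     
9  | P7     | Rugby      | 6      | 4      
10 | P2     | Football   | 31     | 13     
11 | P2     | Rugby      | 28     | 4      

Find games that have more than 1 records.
SELECT game, COUNT(*) as cnt
FROM scores
GROUP BY game
HAVING COUNT(*) > 1

Result:
  Baseball: 2
  Basketball: 2
  Football: 2
  Hockey: 2
  Rugby: 2

Note: HAVING filters groups after aggregation, WHERE filters rows before.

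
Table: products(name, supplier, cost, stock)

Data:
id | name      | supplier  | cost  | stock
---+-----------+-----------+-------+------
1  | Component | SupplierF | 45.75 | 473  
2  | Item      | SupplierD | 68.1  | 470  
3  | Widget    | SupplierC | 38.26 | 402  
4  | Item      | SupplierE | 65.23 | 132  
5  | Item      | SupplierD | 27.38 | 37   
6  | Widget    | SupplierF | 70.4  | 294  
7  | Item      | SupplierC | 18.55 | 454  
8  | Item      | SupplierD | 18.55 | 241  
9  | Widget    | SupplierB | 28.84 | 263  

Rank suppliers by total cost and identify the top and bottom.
SELECT supplier, SUM(cost)
FROM products
GROUP BY supplier
ORDER BY SUM(cost)

All groups:
  SupplierB: 28.84
  SupplierC: 56.81
  SupplierE: 65.23
  SupplierD: 114.03
  SupplierF: 116.15

Highest: SupplierF (116.15)
Lowest: SupplierB (28.84)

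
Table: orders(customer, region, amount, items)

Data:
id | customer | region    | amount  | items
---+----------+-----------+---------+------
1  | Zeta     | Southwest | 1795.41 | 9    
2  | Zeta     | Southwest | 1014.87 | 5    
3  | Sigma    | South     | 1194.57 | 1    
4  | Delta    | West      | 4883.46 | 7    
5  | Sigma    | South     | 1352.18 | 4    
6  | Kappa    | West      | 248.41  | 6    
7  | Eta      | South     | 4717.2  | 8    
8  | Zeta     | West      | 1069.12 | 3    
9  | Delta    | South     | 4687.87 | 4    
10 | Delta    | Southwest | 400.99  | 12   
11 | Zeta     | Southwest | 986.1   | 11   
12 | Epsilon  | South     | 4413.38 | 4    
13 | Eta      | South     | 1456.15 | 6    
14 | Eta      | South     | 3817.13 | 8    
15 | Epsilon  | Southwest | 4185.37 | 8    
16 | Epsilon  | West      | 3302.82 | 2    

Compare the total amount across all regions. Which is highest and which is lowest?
SELECT region, SUM(amount)
FROM orders
GROUP BY region
ORDER BY SUM(amount)

All groups:
  Southwest: 8382.74
  West: 9503.81
  South: 21638.48

Highest: South (21638.48)
Lowest: Southwest (8382.74)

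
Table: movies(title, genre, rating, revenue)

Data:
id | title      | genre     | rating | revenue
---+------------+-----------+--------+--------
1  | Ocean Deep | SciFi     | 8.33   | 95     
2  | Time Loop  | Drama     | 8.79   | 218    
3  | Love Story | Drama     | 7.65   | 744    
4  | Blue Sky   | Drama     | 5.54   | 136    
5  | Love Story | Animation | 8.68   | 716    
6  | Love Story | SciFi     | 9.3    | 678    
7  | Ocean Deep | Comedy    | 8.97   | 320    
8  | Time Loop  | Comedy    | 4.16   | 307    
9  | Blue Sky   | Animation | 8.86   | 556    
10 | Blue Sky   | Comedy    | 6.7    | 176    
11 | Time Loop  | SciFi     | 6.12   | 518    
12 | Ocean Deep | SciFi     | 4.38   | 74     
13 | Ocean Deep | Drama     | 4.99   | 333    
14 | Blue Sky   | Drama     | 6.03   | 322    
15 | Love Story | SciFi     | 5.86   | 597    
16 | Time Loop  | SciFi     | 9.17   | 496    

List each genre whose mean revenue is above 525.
SELECT genre, AVG(revenue)
FROM movies
GROUP BY genre
HAVING AVG(revenue) > 525

Result:
  Animation: avg=636.00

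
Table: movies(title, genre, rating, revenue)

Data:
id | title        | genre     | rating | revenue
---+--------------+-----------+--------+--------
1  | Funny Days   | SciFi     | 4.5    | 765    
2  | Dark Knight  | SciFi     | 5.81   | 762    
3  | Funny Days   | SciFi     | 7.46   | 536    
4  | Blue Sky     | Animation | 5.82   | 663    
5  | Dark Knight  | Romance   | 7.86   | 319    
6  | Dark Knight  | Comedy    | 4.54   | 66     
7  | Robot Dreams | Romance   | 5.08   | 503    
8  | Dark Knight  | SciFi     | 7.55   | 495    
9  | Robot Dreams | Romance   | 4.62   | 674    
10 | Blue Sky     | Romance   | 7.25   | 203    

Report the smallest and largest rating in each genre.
SELECT genre, MIN(rating), MAX(rating)
FROM movies
GROUP BY genre

Result:
  Animation: min=5.82, max=5.82
  Comedy: min=4.54, max=4.54
  Romance: min=4.62, max=7.86
  SciFi: min=4.50, max=7.55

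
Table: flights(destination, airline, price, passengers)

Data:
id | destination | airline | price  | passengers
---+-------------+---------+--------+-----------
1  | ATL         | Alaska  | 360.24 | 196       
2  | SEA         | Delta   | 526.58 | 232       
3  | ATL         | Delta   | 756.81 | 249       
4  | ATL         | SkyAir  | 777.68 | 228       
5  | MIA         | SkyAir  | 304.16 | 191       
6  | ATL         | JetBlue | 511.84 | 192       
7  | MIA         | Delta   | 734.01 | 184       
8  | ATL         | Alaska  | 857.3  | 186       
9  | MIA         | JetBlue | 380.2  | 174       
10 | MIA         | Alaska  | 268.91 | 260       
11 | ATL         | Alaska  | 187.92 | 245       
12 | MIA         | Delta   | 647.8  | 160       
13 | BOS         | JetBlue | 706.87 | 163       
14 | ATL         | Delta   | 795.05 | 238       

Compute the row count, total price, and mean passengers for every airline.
SELECT airline,
       COUNT(*) as cnt,
       SUM(price) as total_price,
       AVG(passengers) as avg_passengers
FROM flights
GROUP BY airline

Result:
  Alaska: 4 records, 1674.37 total price, 221.75 avg passengers
  Delta: 5 records, 3460.25 total price, 212.60 avg passengers
  JetBlue: 3 records, 1598.91 total price, 176.33 avg passengers
  SkyAir: 2 records, 1081.84 total price, 209.50 avg passengers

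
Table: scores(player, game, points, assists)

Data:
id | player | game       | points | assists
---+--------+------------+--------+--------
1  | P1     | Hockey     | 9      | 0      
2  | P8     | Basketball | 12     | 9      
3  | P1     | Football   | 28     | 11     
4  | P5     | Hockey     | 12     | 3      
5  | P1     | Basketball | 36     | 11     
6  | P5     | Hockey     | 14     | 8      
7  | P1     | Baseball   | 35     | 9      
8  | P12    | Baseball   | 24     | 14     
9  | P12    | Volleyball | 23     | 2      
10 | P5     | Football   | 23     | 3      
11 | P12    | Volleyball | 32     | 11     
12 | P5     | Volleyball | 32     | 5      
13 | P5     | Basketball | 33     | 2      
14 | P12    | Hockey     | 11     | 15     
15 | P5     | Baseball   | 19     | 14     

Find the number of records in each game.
SELECT game, COUNT(*) as count
FROM scores
GROUP BY game

Result:
  Baseball: 3
  Basketball: 3
  Football: 2
  Hockey: 4
  Volleyball: 3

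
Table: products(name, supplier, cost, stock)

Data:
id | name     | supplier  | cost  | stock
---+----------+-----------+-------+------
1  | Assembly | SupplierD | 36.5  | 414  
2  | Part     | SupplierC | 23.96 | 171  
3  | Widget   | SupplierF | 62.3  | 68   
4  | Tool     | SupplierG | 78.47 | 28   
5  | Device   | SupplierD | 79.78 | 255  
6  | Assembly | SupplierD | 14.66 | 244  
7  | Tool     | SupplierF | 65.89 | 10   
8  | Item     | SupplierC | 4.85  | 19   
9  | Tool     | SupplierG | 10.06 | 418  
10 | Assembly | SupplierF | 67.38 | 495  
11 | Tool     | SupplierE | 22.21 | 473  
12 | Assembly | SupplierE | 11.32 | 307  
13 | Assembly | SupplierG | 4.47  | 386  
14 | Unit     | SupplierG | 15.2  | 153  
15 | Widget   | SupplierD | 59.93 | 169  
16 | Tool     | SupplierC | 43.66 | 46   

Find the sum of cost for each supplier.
SELECT supplier, SUM(cost) as result
FROM products
GROUP BY supplier

Result:
  SupplierC: 72.47
  SupplierD: 190.87
  SupplierE: 33.53
  SupplierF: 195.57
  SupplierG: 108.20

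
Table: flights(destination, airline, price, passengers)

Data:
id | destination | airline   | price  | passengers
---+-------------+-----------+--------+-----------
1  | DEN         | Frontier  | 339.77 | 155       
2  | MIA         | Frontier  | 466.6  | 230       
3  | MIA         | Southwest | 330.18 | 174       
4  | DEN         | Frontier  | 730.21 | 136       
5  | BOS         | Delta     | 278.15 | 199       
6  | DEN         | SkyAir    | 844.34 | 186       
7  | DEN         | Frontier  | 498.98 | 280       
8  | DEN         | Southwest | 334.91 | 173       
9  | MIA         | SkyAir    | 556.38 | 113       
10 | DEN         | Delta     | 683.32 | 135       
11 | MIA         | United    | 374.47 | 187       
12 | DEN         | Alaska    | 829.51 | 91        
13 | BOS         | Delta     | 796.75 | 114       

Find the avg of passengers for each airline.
SELECT airline, AVG(passengers) as result
FROM flights
GROUP BY airline

Result:
  Alaska: 91.00
  Delta: 149.33
  Frontier: 200.25
  SkyAir: 149.50
  Southwest: 173.50
  United: 187.00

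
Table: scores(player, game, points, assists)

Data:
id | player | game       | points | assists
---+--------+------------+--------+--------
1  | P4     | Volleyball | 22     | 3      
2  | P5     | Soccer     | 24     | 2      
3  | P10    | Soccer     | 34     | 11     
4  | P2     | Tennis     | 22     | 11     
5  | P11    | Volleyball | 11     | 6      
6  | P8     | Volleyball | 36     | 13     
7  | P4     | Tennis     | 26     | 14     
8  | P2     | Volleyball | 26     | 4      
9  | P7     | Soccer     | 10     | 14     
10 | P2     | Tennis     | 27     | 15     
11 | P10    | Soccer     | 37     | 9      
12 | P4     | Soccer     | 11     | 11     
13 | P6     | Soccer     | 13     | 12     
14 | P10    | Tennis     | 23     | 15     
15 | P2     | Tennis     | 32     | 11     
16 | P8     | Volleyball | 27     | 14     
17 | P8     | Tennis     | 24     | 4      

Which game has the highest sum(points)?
SELECT game, SUM(points) as val
FROM scores
GROUP BY game
ORDER BY val DESC
LIMIT 1

Result: Tennis with sum(points) = 154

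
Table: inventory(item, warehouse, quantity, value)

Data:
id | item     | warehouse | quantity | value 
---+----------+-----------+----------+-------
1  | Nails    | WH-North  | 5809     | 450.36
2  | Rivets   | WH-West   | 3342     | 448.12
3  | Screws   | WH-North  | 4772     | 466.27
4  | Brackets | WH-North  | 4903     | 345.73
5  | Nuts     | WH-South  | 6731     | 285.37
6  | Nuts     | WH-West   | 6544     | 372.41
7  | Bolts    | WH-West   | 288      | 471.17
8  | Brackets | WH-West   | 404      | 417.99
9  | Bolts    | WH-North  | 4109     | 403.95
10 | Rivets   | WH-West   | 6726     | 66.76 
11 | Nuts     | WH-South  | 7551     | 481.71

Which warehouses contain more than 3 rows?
SELECT warehouse, COUNT(*) as cnt
FROM inventory
GROUP BY warehouse
HAVING COUNT(*) > 3

Result:
  WH-North: 4
  WH-West: 5

Note: HAVING filters groups after aggregation, WHERE filters rows before.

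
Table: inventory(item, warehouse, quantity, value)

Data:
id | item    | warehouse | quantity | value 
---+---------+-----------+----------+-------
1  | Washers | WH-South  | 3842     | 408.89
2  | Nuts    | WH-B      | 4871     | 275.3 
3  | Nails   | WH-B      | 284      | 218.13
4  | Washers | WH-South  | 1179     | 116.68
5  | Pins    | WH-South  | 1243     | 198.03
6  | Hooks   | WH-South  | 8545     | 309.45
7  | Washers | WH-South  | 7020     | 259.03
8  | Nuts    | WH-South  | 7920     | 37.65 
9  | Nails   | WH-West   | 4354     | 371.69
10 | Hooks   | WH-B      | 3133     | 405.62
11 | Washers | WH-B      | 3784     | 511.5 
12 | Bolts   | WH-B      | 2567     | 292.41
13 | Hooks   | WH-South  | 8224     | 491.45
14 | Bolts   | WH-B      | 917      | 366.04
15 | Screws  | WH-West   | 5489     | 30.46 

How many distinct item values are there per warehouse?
SELECT warehouse, COUNT(DISTINCT item)
FROM inventory
GROUP BY warehouse

Result:
  WH-B: 5 distinct
  WH-South: 4 distinct
  WH-West: 2 distinct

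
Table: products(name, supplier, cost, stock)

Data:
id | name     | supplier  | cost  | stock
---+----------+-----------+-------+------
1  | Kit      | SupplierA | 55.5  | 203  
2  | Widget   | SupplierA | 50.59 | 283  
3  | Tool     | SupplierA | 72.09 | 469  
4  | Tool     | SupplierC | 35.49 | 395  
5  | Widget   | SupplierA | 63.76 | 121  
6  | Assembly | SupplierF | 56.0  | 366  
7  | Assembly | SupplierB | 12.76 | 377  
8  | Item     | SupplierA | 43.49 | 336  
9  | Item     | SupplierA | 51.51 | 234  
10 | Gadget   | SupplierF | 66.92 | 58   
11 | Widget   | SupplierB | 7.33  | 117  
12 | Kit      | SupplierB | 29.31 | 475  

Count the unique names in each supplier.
SELECT supplier, COUNT(DISTINCT name)
FROM products
GROUP BY supplier

Result:
  SupplierA: 4 distinct
  SupplierB: 3 distinct
  SupplierC: 1 distinct
  SupplierF: 2 distinct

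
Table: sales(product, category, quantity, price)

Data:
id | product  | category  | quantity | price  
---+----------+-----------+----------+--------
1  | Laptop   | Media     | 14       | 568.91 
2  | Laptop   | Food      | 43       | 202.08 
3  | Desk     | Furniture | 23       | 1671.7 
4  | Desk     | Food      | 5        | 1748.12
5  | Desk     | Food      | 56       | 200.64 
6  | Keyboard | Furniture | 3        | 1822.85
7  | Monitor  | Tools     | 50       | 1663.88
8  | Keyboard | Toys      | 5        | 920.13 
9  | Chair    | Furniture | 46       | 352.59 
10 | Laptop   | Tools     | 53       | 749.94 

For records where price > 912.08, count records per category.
SELECT category, COUNT(*)
FROM sales
WHERE price > 912.08
GROUP BY category

Note: WHERE filters rows before grouping.

Result:
  Food: 1
  Furniture: 2
  Tools: 1
  Toys: 1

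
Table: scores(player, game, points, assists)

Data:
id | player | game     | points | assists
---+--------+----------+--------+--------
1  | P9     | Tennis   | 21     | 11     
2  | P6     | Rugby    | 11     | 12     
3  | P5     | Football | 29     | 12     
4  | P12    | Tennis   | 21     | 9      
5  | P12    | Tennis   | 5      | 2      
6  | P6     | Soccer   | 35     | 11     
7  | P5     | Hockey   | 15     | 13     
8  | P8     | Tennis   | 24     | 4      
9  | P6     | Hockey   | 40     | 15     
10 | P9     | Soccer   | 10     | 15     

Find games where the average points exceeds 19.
SELECT game, AVG(points)
FROM scores
GROUP BY game
HAVING AVG(points) > 19

Result:
  Football: avg=29.00
  Hockey: avg=27.50
  Soccer: avg=22.50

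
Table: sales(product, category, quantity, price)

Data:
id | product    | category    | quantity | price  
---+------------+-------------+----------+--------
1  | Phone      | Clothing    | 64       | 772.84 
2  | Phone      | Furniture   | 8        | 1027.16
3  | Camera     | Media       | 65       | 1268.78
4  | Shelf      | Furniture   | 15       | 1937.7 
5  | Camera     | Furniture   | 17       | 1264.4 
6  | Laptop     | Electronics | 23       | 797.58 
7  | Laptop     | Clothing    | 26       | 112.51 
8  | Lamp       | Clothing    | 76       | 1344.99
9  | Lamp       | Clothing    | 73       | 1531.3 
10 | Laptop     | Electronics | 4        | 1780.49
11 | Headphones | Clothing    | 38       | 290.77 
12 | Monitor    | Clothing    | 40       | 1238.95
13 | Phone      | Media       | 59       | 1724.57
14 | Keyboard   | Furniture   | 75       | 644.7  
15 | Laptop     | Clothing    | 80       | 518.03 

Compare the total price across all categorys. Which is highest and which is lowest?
SELECT category, SUM(price)
FROM sales
GROUP BY category
ORDER BY SUM(price)

All groups:
  Electronics: 2578.07
  Media: 2993.35
  Furniture: 4873.96
  Clothing: 5809.39

Highest: Clothing (5809.39)
Lowest: Electronics (2578.07)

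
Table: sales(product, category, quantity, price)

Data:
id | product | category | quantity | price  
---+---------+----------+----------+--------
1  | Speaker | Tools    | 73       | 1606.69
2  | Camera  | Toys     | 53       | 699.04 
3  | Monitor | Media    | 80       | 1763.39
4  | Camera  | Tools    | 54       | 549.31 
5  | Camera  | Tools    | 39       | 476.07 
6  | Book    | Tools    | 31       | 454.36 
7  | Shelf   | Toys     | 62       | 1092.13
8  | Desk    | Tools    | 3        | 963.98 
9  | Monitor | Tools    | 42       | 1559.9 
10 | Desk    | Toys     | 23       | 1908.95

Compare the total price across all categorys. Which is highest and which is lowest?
SELECT category, SUM(price)
FROM sales
GROUP BY category
ORDER BY SUM(price)

All groups:
  Media: 1763.39
  Toys: 3700.12
  Tools: 5610.31

Highest: Tools (5610.31)
Lowest: Media (1763.39)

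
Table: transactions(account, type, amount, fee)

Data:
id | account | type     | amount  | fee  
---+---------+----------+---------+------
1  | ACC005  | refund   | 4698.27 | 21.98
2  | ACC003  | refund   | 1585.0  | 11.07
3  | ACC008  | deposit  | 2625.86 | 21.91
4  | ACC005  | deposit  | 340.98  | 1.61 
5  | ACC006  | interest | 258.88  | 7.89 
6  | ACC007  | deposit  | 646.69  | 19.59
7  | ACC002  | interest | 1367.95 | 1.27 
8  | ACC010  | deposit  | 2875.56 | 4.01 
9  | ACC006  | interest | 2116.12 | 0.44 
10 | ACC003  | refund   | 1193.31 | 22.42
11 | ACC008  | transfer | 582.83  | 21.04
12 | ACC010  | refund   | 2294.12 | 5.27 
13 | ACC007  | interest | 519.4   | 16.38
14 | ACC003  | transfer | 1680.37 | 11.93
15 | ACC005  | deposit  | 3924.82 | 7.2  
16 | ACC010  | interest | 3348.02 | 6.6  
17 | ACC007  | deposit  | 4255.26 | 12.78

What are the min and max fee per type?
SELECT type, MIN(fee), MAX(fee)
FROM transactions
GROUP BY type

Result:
  deposit: min=1.61, max=21.91
  interest: min=0.44, max=16.38
  refund: min=5.27, max=22.42
  transfer: min=11.93, max=21.04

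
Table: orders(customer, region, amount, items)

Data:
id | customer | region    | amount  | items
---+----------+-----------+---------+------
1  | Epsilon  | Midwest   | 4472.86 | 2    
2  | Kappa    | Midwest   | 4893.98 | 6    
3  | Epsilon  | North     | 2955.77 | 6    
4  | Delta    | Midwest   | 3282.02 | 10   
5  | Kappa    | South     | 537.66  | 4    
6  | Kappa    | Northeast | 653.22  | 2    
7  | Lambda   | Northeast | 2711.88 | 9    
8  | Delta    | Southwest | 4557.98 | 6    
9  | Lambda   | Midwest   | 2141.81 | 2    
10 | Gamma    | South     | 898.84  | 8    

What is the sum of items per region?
SELECT region, SUM(items) as result
FROM orders
GROUP BY region

Result:
  Midwest: 20
  North: 6
  Northeast: 11
  South: 12
  Southwest: 6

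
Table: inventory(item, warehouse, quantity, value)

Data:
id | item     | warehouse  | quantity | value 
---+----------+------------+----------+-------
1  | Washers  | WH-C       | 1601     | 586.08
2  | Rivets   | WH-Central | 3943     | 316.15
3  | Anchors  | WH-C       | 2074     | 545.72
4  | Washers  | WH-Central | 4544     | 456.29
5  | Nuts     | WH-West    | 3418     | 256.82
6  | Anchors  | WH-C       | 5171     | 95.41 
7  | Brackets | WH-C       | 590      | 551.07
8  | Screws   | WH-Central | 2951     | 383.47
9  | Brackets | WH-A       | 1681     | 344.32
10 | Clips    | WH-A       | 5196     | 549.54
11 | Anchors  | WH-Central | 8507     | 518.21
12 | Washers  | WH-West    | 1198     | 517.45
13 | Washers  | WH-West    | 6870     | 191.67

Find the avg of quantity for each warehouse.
SELECT warehouse, AVG(quantity) as result
FROM inventory
GROUP BY warehouse

Result:
  WH-A: 3438.50
  WH-C: 2359.00
  WH-Central: 4986.25
  WH-West: 3828.67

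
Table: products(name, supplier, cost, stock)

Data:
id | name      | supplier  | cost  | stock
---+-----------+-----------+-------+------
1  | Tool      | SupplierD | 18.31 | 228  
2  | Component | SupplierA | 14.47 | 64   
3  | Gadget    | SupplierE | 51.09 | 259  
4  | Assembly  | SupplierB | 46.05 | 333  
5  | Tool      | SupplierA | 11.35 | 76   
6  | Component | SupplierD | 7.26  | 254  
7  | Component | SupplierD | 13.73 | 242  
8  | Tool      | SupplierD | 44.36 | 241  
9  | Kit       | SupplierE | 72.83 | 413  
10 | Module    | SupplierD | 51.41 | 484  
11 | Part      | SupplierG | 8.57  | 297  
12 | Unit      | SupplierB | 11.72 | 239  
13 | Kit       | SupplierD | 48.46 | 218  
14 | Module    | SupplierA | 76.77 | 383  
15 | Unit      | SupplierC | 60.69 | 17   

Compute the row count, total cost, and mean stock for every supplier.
SELECT supplier,
       COUNT(*) as cnt,
       SUM(cost) as total_cost,
       AVG(stock) as avg_stock
FROM products
GROUP BY supplier

Result:
  SupplierA: 3 records, 102.59 total cost, 174.33 avg stock
  SupplierB: 2 records, 57.77 total cost, 286.00 avg stock
  SupplierC: 1 records, 60.69 total cost, 17.00 avg stock
  SupplierD: 6 records, 183.53 total cost, 277.83 avg stock
  SupplierE: 2 records, 123.92 total cost, 336.00 avg stock
  SupplierG: 1 records, 8.57 total cost, 297.00 avg stock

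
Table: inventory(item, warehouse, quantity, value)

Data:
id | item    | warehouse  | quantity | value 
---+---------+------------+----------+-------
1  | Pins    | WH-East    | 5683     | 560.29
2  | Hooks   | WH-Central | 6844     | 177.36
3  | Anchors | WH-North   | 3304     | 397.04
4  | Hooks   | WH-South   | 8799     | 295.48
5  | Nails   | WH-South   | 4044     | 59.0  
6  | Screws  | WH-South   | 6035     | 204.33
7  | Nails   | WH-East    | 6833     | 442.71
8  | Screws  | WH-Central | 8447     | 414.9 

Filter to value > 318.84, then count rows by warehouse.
SELECT warehouse, COUNT(*)
FROM inventory
WHERE value > 318.84
GROUP BY warehouse

Note: WHERE filters rows before grouping.

Result:
  WH-Central: 1
  WH-East: 2
  WH-North: 1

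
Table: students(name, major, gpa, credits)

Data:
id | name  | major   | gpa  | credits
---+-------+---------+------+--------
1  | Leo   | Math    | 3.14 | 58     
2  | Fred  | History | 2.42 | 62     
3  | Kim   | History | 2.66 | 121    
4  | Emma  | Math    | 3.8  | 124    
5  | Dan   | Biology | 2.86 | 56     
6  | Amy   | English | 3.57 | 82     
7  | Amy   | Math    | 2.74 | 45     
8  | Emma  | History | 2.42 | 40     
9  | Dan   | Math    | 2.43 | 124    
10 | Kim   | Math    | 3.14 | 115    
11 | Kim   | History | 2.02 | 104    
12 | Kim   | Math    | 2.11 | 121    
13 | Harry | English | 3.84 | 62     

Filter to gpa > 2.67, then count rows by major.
SELECT major, COUNT(*)
FROM students
WHERE gpa > 2.67
GROUP BY major

Note: WHERE filters rows before grouping.

Result:
  Biology: 1
  English: 2
  Math: 4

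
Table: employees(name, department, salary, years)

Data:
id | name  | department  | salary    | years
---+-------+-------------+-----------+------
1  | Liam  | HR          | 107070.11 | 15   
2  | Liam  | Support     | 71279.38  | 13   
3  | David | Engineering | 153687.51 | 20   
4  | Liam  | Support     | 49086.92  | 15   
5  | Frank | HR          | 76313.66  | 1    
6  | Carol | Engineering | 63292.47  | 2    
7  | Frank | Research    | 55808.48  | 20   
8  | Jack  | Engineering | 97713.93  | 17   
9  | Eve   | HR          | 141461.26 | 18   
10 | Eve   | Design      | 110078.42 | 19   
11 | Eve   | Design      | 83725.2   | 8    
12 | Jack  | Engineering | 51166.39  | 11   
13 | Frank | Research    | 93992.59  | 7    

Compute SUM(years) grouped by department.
SELECT department, SUM(years) as result
FROM employees
GROUP BY department

Result:
  Design: 27
  Engineering: 50
  HR: 34
  Research: 27
  Support: 28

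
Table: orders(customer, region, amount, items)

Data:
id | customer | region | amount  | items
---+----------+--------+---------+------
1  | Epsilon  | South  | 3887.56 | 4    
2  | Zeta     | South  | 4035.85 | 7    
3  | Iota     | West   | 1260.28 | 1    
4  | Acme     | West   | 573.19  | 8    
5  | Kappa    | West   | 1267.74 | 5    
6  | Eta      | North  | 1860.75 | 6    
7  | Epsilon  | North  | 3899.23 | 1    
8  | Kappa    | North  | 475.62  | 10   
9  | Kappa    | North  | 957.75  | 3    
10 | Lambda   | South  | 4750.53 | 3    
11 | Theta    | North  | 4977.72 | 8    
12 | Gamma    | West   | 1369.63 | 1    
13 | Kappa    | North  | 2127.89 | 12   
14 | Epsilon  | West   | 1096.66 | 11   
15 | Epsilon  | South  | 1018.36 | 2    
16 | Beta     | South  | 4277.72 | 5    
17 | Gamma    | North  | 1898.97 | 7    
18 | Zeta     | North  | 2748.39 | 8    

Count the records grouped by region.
SELECT region, COUNT(*) as count
FROM orders
GROUP BY region

Result:
  North: 8
  South: 5
  West: 5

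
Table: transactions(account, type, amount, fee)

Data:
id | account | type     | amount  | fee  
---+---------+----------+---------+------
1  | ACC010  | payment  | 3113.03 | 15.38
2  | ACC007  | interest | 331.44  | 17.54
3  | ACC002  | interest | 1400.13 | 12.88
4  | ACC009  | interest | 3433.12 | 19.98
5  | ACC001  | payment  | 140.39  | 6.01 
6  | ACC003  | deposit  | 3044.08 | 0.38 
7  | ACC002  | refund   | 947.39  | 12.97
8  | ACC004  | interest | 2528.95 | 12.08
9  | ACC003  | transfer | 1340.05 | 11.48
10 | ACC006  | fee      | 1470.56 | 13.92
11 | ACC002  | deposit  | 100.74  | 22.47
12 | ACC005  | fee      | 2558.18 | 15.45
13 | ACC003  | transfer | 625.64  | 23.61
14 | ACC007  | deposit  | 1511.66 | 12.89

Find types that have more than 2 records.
SELECT type, COUNT(*) as cnt
FROM transactions
GROUP BY type
HAVING COUNT(*) > 2

Result:
  deposit: 3
  interest: 4

Note: HAVING filters groups after aggregation, WHERE filters rows before.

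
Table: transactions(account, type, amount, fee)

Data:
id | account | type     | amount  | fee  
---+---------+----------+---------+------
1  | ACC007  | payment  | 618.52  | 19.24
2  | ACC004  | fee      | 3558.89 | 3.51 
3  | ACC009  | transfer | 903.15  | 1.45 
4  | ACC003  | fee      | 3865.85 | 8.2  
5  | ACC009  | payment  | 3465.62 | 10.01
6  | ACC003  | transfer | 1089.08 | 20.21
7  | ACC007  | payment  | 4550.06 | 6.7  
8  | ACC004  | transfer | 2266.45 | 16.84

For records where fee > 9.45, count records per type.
SELECT type, COUNT(*)
FROM transactions
WHERE fee > 9.45
GROUP BY type

Note: WHERE filters rows before grouping.

Result:
  payment: 2
  transfer: 2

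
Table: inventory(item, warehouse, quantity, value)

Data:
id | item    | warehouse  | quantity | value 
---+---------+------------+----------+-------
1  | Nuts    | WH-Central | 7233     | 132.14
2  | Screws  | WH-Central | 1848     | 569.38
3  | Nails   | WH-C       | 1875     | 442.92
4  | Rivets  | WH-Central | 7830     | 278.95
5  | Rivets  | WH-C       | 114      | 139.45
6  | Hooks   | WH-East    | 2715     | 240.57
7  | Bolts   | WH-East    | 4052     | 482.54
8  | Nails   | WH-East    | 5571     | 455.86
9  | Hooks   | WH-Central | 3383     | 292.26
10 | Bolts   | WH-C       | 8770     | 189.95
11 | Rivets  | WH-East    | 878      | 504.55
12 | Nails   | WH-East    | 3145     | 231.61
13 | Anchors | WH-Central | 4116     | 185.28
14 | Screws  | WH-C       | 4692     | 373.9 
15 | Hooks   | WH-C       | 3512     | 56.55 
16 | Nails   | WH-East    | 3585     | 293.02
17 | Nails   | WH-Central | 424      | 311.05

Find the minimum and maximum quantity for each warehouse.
SELECT warehouse, MIN(quantity), MAX(quantity)
FROM inventory
GROUP BY warehouse

Result:
  WH-C: min=114, max=8770
  WH-Central: min=424, max=7830
  WH-East: min=878, max=5571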